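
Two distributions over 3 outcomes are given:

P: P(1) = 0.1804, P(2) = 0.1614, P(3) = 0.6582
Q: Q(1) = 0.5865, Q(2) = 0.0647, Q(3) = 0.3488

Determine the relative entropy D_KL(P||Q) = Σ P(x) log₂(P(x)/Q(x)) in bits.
0.5090 bits

D_KL(P||Q) = Σ P(x) log₂(P(x)/Q(x))

Computing term by term:
  P(1)·log₂(P(1)/Q(1)) = 0.1804·log₂(0.1804/0.5865) = -0.30685
  P(2)·log₂(P(2)/Q(2)) = 0.1614·log₂(0.1614/0.0647) = 0.21285
  P(3)·log₂(P(3)/Q(3)) = 0.6582·log₂(0.6582/0.3488) = 0.60299

D_KL(P||Q) = -0.30685 + 0.21285 + 0.60299 = 0.50899 ≈ 0.5090 bits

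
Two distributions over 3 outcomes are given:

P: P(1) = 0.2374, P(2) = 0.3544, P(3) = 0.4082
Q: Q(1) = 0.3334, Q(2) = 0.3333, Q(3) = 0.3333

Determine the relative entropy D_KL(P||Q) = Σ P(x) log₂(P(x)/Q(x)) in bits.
0.0345 bits

D_KL(P||Q) = Σ P(x) log₂(P(x)/Q(x))

Computing term by term:
  P(1)·log₂(P(1)/Q(1)) = 0.2374·log₂(0.2374/0.3334) = -0.11631
  P(2)·log₂(P(2)/Q(2)) = 0.3544·log₂(0.3544/0.3333) = 0.03138
  P(3)·log₂(P(3)/Q(3)) = 0.4082·log₂(0.4082/0.3333) = 0.11938

D_KL(P||Q) = -0.11631 + 0.03138 + 0.11938 = 0.03445 ≈ 0.0345 bits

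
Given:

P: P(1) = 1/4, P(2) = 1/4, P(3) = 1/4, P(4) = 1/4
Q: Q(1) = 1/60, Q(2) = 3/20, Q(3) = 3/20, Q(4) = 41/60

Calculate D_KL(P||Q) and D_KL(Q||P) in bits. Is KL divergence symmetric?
D_KL(P||Q) = 0.9825 bits, D_KL(Q||P) = 0.7051 bits. No, KL divergence is not symmetric.

D_KL(P||Q) = Σ P(x) log₂(P(x)/Q(x))

Computing term by term:
  P(1)·log₂(P(1)/Q(1)) = (1/4)·log₂((1/4)/(1/60)) = 0.97672
  P(2)·log₂(P(2)/Q(2)) = (1/4)·log₂((1/4)/(3/20)) = 0.18424
  P(3)·log₂(P(3)/Q(3)) = (1/4)·log₂((1/4)/(3/20)) = 0.18424
  P(4)·log₂(P(4)/Q(4)) = (1/4)·log₂((1/4)/(41/60)) = -0.36267

D_KL(P||Q) = 0.97672 + 0.18424 + 0.18424 - 0.36267 = 0.98253 ≈ 0.9825 bits

D_KL(Q||P) = Σ Q(x) log₂(Q(x)/P(x))

Computing term by term:
  Q(1)·log₂(Q(1)/P(1)) = (1/60)·log₂((1/60)/(1/4)) = -0.06511
  Q(2)·log₂(Q(2)/P(2)) = (3/20)·log₂((3/20)/(1/4)) = -0.11054
  Q(3)·log₂(Q(3)/P(3)) = (3/20)·log₂((3/20)/(1/4)) = -0.11054
  Q(4)·log₂(Q(4)/P(4)) = (41/60)·log₂((41/60)/(1/4)) = 0.99129

D_KL(Q||P) = -0.06511 - 0.11054 - 0.11054 + 0.99129 = 0.70510 ≈ 0.7051 bits

These are NOT equal (difference: 0.2774 bits). KL divergence is asymmetric: D_KL(P||Q) ≠ D_KL(Q||P) in general.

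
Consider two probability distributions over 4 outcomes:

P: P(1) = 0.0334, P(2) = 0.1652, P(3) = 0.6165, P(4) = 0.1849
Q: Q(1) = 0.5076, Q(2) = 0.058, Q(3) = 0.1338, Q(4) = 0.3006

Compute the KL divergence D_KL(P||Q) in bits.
1.3475 bits

D_KL(P||Q) = Σ P(x) log₂(P(x)/Q(x))

Computing term by term:
  P(1)·log₂(P(1)/Q(1)) = 0.0334·log₂(0.0334/0.5076) = -0.13112
  P(2)·log₂(P(2)/Q(2)) = 0.1652·log₂(0.1652/0.058) = 0.24947
  P(3)·log₂(P(3)/Q(3)) = 0.6165·log₂(0.6165/0.1338) = 1.35878
  P(4)·log₂(P(4)/Q(4)) = 0.1849·log₂(0.1849/0.3006) = -0.12963

D_KL(P||Q) = -0.13112 + 0.24947 + 1.35878 - 0.12963 = 1.34750 ≈ 1.3475 bits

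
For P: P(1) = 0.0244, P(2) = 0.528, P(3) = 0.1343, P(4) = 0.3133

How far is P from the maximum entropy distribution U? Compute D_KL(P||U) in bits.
0.4692 bits

U(i) = 1/4 for all i

D_KL(P||U) = Σ P(x) log₂(P(x) / (1/4))
           = Σ P(x) log₂(P(x)) + log₂(4)
           = log₂(4) - H(P)

H(P) = -Σ P(x) log₂(P(x)):
  -P(1)·log₂(P(1)) = -(0.0244)·log₂(0.0244) = 0.13071
  -P(2)·log₂(P(2)) = -(0.528)·log₂(0.528) = 0.48649
  -P(3)·log₂(P(3)) = -(0.1343)·log₂(0.1343) = 0.38900
  -P(4)·log₂(P(4)) = -(0.3133)·log₂(0.3133) = 0.52458
H(P) = 0.13071 + 0.48649 + 0.38900 + 0.52458 = 1.53078 bits

log₂(4) = 2.00000 bits

D_KL(P||U) = 2.00000 - 1.53078 = 0.46922 ≈ 0.4692 bits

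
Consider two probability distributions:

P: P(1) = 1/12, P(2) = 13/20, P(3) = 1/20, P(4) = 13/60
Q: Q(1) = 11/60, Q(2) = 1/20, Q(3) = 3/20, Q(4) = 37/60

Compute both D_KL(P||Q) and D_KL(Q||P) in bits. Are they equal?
D_KL(P||Q) = 1.9043 bits, D_KL(Q||P) = 1.1918 bits. No, they are not equal.

D_KL(P||Q) = Σ P(x) log₂(P(x)/Q(x))

Computing term by term:
  P(1)·log₂(P(1)/Q(1)) = (1/12)·log₂((1/12)/(11/60)) = -0.09479
  P(2)·log₂(P(2)/Q(2)) = (13/20)·log₂((13/20)/(1/20)) = 2.40529
  P(3)·log₂(P(3)/Q(3)) = (1/20)·log₂((1/20)/(3/20)) = -0.07925
  P(4)·log₂(P(4)/Q(4)) = (13/60)·log₂((13/60)/(37/60)) = -0.32695

D_KL(P||Q) = -0.09479 + 2.40529 - 0.07925 - 0.32695 = 1.90430 ≈ 1.9043 bits

D_KL(Q||P) = Σ Q(x) log₂(Q(x)/P(x))

Computing term by term:
  Q(1)·log₂(Q(1)/P(1)) = (11/60)·log₂((11/60)/(1/12)) = 0.20854
  Q(2)·log₂(Q(2)/P(2)) = (1/20)·log₂((1/20)/(13/20)) = -0.18502
  Q(3)·log₂(Q(3)/P(3)) = (3/20)·log₂((3/20)/(1/20)) = 0.23774
  Q(4)·log₂(Q(4)/P(4)) = (37/60)·log₂((37/60)/(13/60)) = 0.93056

D_KL(Q||P) = 0.20854 - 0.18502 + 0.23774 + 0.93056 = 1.19182 ≈ 1.1918 bits

These are NOT equal (difference: 0.7125 bits). KL divergence is asymmetric: D_KL(P||Q) ≠ D_KL(Q||P) in general.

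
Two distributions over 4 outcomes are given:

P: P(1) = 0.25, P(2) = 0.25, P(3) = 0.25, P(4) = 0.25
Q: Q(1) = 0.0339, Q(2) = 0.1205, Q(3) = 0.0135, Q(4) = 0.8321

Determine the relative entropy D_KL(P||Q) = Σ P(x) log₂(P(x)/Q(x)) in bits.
1.6029 bits

D_KL(P||Q) = Σ P(x) log₂(P(x)/Q(x))

Computing term by term:
  P(1)·log₂(P(1)/Q(1)) = 0.25·log₂(0.25/0.0339) = 0.72064
  P(2)·log₂(P(2)/Q(2)) = 0.25·log₂(0.25/0.1205) = 0.26322
  P(3)·log₂(P(3)/Q(3)) = 0.25·log₂(0.25/0.0135) = 1.05272
  P(4)·log₂(P(4)/Q(4)) = 0.25·log₂(0.25/0.8321) = -0.43371

D_KL(P||Q) = 0.72064 + 0.26322 + 1.05272 - 0.43371 = 1.60287 ≈ 1.6029 bits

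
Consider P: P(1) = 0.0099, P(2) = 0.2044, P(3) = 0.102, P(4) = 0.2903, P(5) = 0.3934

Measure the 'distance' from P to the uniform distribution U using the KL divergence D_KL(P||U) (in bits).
0.4044 bits

U(i) = 1/5 for all i

D_KL(P||U) = Σ P(x) log₂(P(x) / (1/5))
           = Σ P(x) log₂(P(x)) + log₂(5)
           = log₂(5) - H(P)

H(P) = -Σ P(x) log₂(P(x)):
  -P(1)·log₂(P(1)) = -(0.0099)·log₂(0.0099) = 0.06592
  -P(2)·log₂(P(2)) = -(0.2044)·log₂(0.2044) = 0.46818
  -P(3)·log₂(P(3)) = -(0.102)·log₂(0.102) = 0.33592
  -P(4)·log₂(P(4)) = -(0.2903)·log₂(0.2903) = 0.51801
  -P(5)·log₂(P(5)) = -(0.3934)·log₂(0.3934) = 0.52949
H(P) = 0.06592 + 0.46818 + 0.33592 + 0.51801 + 0.52949 = 1.91752 bits

log₂(5) = 2.32193 bits

D_KL(P||U) = 2.32193 - 1.91752 = 0.40441 ≈ 0.4044 bits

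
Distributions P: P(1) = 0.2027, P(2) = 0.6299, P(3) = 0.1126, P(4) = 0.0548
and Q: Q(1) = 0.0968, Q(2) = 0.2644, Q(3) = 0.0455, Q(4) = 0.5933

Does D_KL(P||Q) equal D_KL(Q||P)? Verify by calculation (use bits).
D_KL(P||Q) = 0.9639 bits, D_KL(Q||P) = 1.5451 bits. No — D_KL(P||Q) ≠ D_KL(Q||P) for this pair.

D_KL(P||Q) = Σ P(x) log₂(P(x)/Q(x))

Computing term by term:
  P(1)·log₂(P(1)/Q(1)) = 0.2027·log₂(0.2027/0.0968) = 0.21613
  P(2)·log₂(P(2)/Q(2)) = 0.6299·log₂(0.6299/0.2644) = 0.78889
  P(3)·log₂(P(3)/Q(3)) = 0.1126·log₂(0.1126/0.0455) = 0.14720
  P(4)·log₂(P(4)/Q(4)) = 0.0548·log₂(0.0548/0.5933) = -0.18832

D_KL(P||Q) = 0.21613 + 0.78889 + 0.14720 - 0.18832 = 0.96390 ≈ 0.9639 bits

D_KL(Q||P) = Σ Q(x) log₂(Q(x)/P(x))

Computing term by term:
  Q(1)·log₂(Q(1)/P(1)) = 0.0968·log₂(0.0968/0.2027) = -0.10321
  Q(2)·log₂(Q(2)/P(2)) = 0.2644·log₂(0.2644/0.6299) = -0.33113
  Q(3)·log₂(Q(3)/P(3)) = 0.0455·log₂(0.0455/0.1126) = -0.05948
  Q(4)·log₂(Q(4)/P(4)) = 0.5933·log₂(0.5933/0.0548) = 2.03888

D_KL(Q||P) = -0.10321 - 0.33113 - 0.05948 + 2.03888 = 1.54506 ≈ 1.5451 bits

These are NOT equal (difference: 0.5812 bits). KL divergence is asymmetric: D_KL(P||Q) ≠ D_KL(Q||P) in general.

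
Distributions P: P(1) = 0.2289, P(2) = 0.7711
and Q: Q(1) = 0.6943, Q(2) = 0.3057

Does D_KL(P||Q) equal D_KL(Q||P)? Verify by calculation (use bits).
D_KL(P||Q) = 0.6628 bits, D_KL(Q||P) = 0.7034 bits. No — D_KL(P||Q) ≠ D_KL(Q||P) for this pair.

D_KL(P||Q) = Σ P(x) log₂(P(x)/Q(x))

Computing term by term:
  P(1)·log₂(P(1)/Q(1)) = 0.2289·log₂(0.2289/0.6943) = -0.36643
  P(2)·log₂(P(2)/Q(2)) = 0.7711·log₂(0.7711/0.3057) = 1.02927

D_KL(P||Q) = -0.36643 + 1.02927 = 0.66284 ≈ 0.6628 bits

D_KL(Q||P) = Σ Q(x) log₂(Q(x)/P(x))

Computing term by term:
  Q(1)·log₂(Q(1)/P(1)) = 0.6943·log₂(0.6943/0.2289) = 1.11146
  Q(2)·log₂(Q(2)/P(2)) = 0.3057·log₂(0.3057/0.7711) = -0.40805

D_KL(Q||P) = 1.11146 - 0.40805 = 0.70341 ≈ 0.7034 bits

These are NOT equal (difference: 0.0406 bits). KL divergence is asymmetric: D_KL(P||Q) ≠ D_KL(Q||P) in general.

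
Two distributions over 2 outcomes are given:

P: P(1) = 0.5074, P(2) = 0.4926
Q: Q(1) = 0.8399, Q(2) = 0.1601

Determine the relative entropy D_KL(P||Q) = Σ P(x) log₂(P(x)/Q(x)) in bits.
0.4298 bits

D_KL(P||Q) = Σ P(x) log₂(P(x)/Q(x))

Computing term by term:
  P(1)·log₂(P(1)/Q(1)) = 0.5074·log₂(0.5074/0.8399) = -0.36893
  P(2)·log₂(P(2)/Q(2)) = 0.4926·log₂(0.4926/0.1601) = 0.79872

D_KL(P||Q) = -0.36893 + 0.79872 = 0.42979 ≈ 0.4298 bits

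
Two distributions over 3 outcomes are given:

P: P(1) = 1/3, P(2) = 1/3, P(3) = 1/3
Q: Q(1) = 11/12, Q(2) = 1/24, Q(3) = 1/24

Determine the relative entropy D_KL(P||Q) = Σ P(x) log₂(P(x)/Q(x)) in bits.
1.5135 bits

D_KL(P||Q) = Σ P(x) log₂(P(x)/Q(x))

Computing term by term:
  P(1)·log₂(P(1)/Q(1)) = (1/3)·log₂((1/3)/(11/12)) = -0.48648
  P(2)·log₂(P(2)/Q(2)) = (1/3)·log₂((1/3)/(1/24)) = 1.00000
  P(3)·log₂(P(3)/Q(3)) = (1/3)·log₂((1/3)/(1/24)) = 1.00000

D_KL(P||Q) = -0.48648 + 1.00000 + 1.00000 = 1.51352 ≈ 1.5135 bits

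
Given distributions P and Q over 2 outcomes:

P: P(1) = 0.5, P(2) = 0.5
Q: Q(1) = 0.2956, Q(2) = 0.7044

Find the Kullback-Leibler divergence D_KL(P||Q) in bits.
0.1319 bits

D_KL(P||Q) = Σ P(x) log₂(P(x)/Q(x))

Computing term by term:
  P(1)·log₂(P(1)/Q(1)) = 0.5·log₂(0.5/0.2956) = 0.37914
  P(2)·log₂(P(2)/Q(2)) = 0.5·log₂(0.5/0.7044) = -0.24723

D_KL(P||Q) = 0.37914 - 0.24723 = 0.13191 ≈ 0.1319 bits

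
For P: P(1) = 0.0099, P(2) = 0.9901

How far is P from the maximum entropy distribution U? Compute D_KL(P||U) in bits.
0.9199 bits

U(i) = 1/2 for all i

D_KL(P||U) = Σ P(x) log₂(P(x) / (1/2))
           = Σ P(x) log₂(P(x)) + log₂(2)
           = log₂(2) - H(P)

H(P) = -Σ P(x) log₂(P(x)):
  -P(1)·log₂(P(1)) = -(0.0099)·log₂(0.0099) = 0.06592
  -P(2)·log₂(P(2)) = -(0.9901)·log₂(0.9901) = 0.01421
H(P) = 0.06592 + 0.01421 = 0.08013 bits

log₂(2) = 1.00000 bits

D_KL(P||U) = 1.00000 - 0.08013 = 0.91987 ≈ 0.9199 bits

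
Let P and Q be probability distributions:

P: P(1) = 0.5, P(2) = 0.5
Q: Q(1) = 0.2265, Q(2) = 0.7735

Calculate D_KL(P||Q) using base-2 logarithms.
0.2565 bits

D_KL(P||Q) = Σ P(x) log₂(P(x)/Q(x))

Computing term by term:
  P(1)·log₂(P(1)/Q(1)) = 0.5·log₂(0.5/0.2265) = 0.57121
  P(2)·log₂(P(2)/Q(2)) = 0.5·log₂(0.5/0.7735) = -0.31474

D_KL(P||Q) = 0.57121 - 0.31474 = 0.25647 ≈ 0.2565 bits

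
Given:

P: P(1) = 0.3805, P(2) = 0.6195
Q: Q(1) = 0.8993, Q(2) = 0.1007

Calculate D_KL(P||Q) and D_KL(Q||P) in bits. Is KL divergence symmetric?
D_KL(P||Q) = 1.1516 bits, D_KL(Q||P) = 0.8520 bits. No, KL divergence is not symmetric.

D_KL(P||Q) = Σ P(x) log₂(P(x)/Q(x))

Computing term by term:
  P(1)·log₂(P(1)/Q(1)) = 0.3805·log₂(0.3805/0.8993) = -0.47216
  P(2)·log₂(P(2)/Q(2)) = 0.6195·log₂(0.6195/0.1007) = 1.62373

D_KL(P||Q) = -0.47216 + 1.62373 = 1.15157 ≈ 1.1516 bits

D_KL(Q||P) = Σ Q(x) log₂(Q(x)/P(x))

Computing term by term:
  Q(1)·log₂(Q(1)/P(1)) = 0.8993·log₂(0.8993/0.3805) = 1.11595
  Q(2)·log₂(Q(2)/P(2)) = 0.1007·log₂(0.1007/0.6195) = -0.26394

D_KL(Q||P) = 1.11595 - 0.26394 = 0.85201 ≈ 0.8520 bits

These are NOT equal (difference: 0.2996 bits). KL divergence is asymmetric: D_KL(P||Q) ≠ D_KL(Q||P) in general.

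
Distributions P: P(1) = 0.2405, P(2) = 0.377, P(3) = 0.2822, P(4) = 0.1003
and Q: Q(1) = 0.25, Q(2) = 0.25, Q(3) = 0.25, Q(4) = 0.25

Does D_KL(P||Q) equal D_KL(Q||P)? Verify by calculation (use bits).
D_KL(P||Q) = 0.1272 bits, D_KL(Q||P) = 0.1515 bits. No — D_KL(P||Q) ≠ D_KL(Q||P) for this pair.

D_KL(P||Q) = Σ P(x) log₂(P(x)/Q(x))

Computing term by term:
  P(1)·log₂(P(1)/Q(1)) = 0.2405·log₂(0.2405/0.25) = -0.01344
  P(2)·log₂(P(2)/Q(2)) = 0.377·log₂(0.377/0.25) = 0.22342
  P(3)·log₂(P(3)/Q(3)) = 0.2822·log₂(0.2822/0.25) = 0.04933
  P(4)·log₂(P(4)/Q(4)) = 0.1003·log₂(0.1003/0.25) = -0.13216

D_KL(P||Q) = -0.01344 + 0.22342 + 0.04933 - 0.13216 = 0.12715 ≈ 0.1272 bits

D_KL(Q||P) = Σ Q(x) log₂(Q(x)/P(x))

Computing term by term:
  Q(1)·log₂(Q(1)/P(1)) = 0.25·log₂(0.25/0.2405) = 0.01397
  Q(2)·log₂(Q(2)/P(2)) = 0.25·log₂(0.25/0.377) = -0.14816
  Q(3)·log₂(Q(3)/P(3)) = 0.25·log₂(0.25/0.2822) = -0.04370
  Q(4)·log₂(Q(4)/P(4)) = 0.25·log₂(0.25/0.1003) = 0.32940

D_KL(Q||P) = 0.01397 - 0.14816 - 0.04370 + 0.32940 = 0.15151 ≈ 0.1515 bits

These are NOT equal (difference: 0.0243 bits). KL divergence is asymmetric: D_KL(P||Q) ≠ D_KL(Q||P) in general.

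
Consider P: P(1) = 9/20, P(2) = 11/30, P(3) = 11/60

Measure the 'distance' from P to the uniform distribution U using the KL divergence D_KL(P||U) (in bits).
0.0871 bits

U(i) = 1/3 for all i

D_KL(P||U) = Σ P(x) log₂(P(x) / (1/3))
           = Σ P(x) log₂(P(x)) + log₂(3)
           = log₂(3) - H(P)

H(P) = -Σ P(x) log₂(P(x)):
  -P(1)·log₂(P(1)) = -(9/20)·log₂(9/20) = 0.51840
  -P(2)·log₂(P(2)) = -(11/30)·log₂(11/30) = 0.53073
  -P(3)·log₂(P(3)) = -(11/60)·log₂(11/60) = 0.44870
H(P) = 0.51840 + 0.53073 + 0.44870 = 1.49783 bits

log₂(3) = 1.58496 bits

D_KL(P||U) = 1.58496 - 1.49783 = 0.08713 ≈ 0.0871 bits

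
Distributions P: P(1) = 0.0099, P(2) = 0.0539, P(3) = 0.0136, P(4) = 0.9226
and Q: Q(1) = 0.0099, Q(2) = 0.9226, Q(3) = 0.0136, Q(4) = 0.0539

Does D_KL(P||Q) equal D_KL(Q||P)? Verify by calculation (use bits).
D_KL(P||Q) = 3.5594 bits, D_KL(Q||P) = 3.5594 bits. Yes — for this pair D_KL(P||Q) = D_KL(Q||P).

D_KL(P||Q) = Σ P(x) log₂(P(x)/Q(x))

Computing term by term:
  P(1)·log₂(P(1)/Q(1)) = 0.0099·log₂(0.0099/0.0099) = 0.00000
  P(2)·log₂(P(2)/Q(2)) = 0.0539·log₂(0.0539/0.9226) = -0.22085
  P(3)·log₂(P(3)/Q(3)) = 0.0136·log₂(0.0136/0.0136) = 0.00000
  P(4)·log₂(P(4)/Q(4)) = 0.9226·log₂(0.9226/0.0539) = 3.78021

D_KL(P||Q) = 0.00000 - 0.22085 + 0.00000 + 3.78021 = 3.55936 ≈ 3.5594 bits

D_KL(Q||P) = Σ Q(x) log₂(Q(x)/P(x))

Computing term by term:
  Q(1)·log₂(Q(1)/P(1)) = 0.0099·log₂(0.0099/0.0099) = 0.00000
  Q(2)·log₂(Q(2)/P(2)) = 0.9226·log₂(0.9226/0.0539) = 3.78021
  Q(3)·log₂(Q(3)/P(3)) = 0.0136·log₂(0.0136/0.0136) = 0.00000
  Q(4)·log₂(Q(4)/P(4)) = 0.0539·log₂(0.0539/0.9226) = -0.22085

D_KL(Q||P) = 0.00000 + 3.78021 + 0.00000 - 0.22085 = 3.55936 ≈ 3.5594 bits

These ARE equal here. Q is P with outcomes relabeled (Q(2) = P(4), Q(4) = P(2)) by a relabeling that is its own inverse, so the two sums contain exactly the same terms in a different order. This is a special case — KL divergence is not symmetric in general: D_KL(P||Q) ≠ D_KL(Q||P) for most P, Q.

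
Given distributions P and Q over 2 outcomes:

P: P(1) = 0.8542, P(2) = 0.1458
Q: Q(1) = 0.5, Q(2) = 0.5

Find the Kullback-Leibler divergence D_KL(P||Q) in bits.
0.4008 bits

D_KL(P||Q) = Σ P(x) log₂(P(x)/Q(x))

Computing term by term:
  P(1)·log₂(P(1)/Q(1)) = 0.8542·log₂(0.8542/0.5) = 0.65999
  P(2)·log₂(P(2)/Q(2)) = 0.1458·log₂(0.1458/0.5) = -0.25922

D_KL(P||Q) = 0.65999 - 0.25922 = 0.40077 ≈ 0.4008 bits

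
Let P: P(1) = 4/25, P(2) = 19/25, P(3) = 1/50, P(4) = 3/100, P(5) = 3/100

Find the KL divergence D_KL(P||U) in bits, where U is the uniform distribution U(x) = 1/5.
1.1816 bits

U(i) = 1/5 for all i

D_KL(P||U) = Σ P(x) log₂(P(x) / (1/5))
           = Σ P(x) log₂(P(x)) + log₂(5)
           = log₂(5) - H(P)

H(P) = -Σ P(x) log₂(P(x)):
  -P(1)·log₂(P(1)) = -(4/25)·log₂(4/25) = 0.42302
  -P(2)·log₂(P(2)) = -(19/25)·log₂(19/25) = 0.30091
  -P(3)·log₂(P(3)) = -(1/50)·log₂(1/50) = 0.11288
  -P(4)·log₂(P(4)) = -(3/100)·log₂(3/100) = 0.15177
  -P(5)·log₂(P(5)) = -(3/100)·log₂(3/100) = 0.15177
H(P) = 0.42302 + 0.30091 + 0.11288 + 0.15177 + 0.15177 = 1.14035 bits

log₂(5) = 2.32193 bits

D_KL(P||U) = 2.32193 - 1.14035 = 1.18158 ≈ 1.1816 bits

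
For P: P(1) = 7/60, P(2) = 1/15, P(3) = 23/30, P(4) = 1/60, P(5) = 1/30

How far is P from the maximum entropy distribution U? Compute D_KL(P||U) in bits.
1.1440 bits

U(i) = 1/5 for all i

D_KL(P||U) = Σ P(x) log₂(P(x) / (1/5))
           = Σ P(x) log₂(P(x)) + log₂(5)
           = log₂(5) - H(P)

H(P) = -Σ P(x) log₂(P(x)):
  -P(1)·log₂(P(1)) = -(7/60)·log₂(7/60) = 0.36161
  -P(2)·log₂(P(2)) = -(1/15)·log₂(1/15) = 0.26046
  -P(3)·log₂(P(3)) = -(23/30)·log₂(23/30) = 0.29389
  -P(4)·log₂(P(4)) = -(1/60)·log₂(1/60) = 0.09845
  -P(5)·log₂(P(5)) = -(1/30)·log₂(1/30) = 0.16356
H(P) = 0.36161 + 0.26046 + 0.29389 + 0.09845 + 0.16356 = 1.17797 bits

log₂(5) = 2.32193 bits

D_KL(P||U) = 2.32193 - 1.17797 = 1.14396 ≈ 1.1440 bits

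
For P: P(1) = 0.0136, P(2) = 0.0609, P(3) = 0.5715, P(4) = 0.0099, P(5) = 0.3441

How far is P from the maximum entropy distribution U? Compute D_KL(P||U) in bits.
0.9349 bits

U(i) = 1/5 for all i

D_KL(P||U) = Σ P(x) log₂(P(x) / (1/5))
           = Σ P(x) log₂(P(x)) + log₂(5)
           = log₂(5) - H(P)

H(P) = -Σ P(x) log₂(P(x)):
  -P(1)·log₂(P(1)) = -(0.0136)·log₂(0.0136) = 0.08432
  -P(2)·log₂(P(2)) = -(0.0609)·log₂(0.0609) = 0.24588
  -P(3)·log₂(P(3)) = -(0.5715)·log₂(0.5715) = 0.46130
  -P(4)·log₂(P(4)) = -(0.0099)·log₂(0.0099) = 0.06592
  -P(5)·log₂(P(5)) = -(0.3441)·log₂(0.3441) = 0.52960
H(P) = 0.08432 + 0.24588 + 0.46130 + 0.06592 + 0.52960 = 1.38702 bits

log₂(5) = 2.32193 bits

D_KL(P||U) = 2.32193 - 1.38702 = 0.93491 ≈ 0.9349 bits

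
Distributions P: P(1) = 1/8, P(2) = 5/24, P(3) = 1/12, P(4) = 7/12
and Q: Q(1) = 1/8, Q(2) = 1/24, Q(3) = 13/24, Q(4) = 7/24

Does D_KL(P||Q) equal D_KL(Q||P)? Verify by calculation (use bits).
D_KL(P||Q) = 0.8420 bits, D_KL(Q||P) = 1.0743 bits. No — D_KL(P||Q) ≠ D_KL(Q||P) for this pair.

D_KL(P||Q) = Σ P(x) log₂(P(x)/Q(x))

Computing term by term:
  P(1)·log₂(P(1)/Q(1)) = (1/8)·log₂((1/8)/(1/8)) = 0.00000
  P(2)·log₂(P(2)/Q(2)) = (5/24)·log₂((5/24)/(1/24)) = 0.48374
  P(3)·log₂(P(3)/Q(3)) = (1/12)·log₂((1/12)/(13/24)) = -0.22504
  P(4)·log₂(P(4)/Q(4)) = (7/12)·log₂((7/12)/(7/24)) = 0.58333

D_KL(P||Q) = 0.00000 + 0.48374 - 0.22504 + 0.58333 = 0.84203 ≈ 0.8420 bits

D_KL(Q||P) = Σ Q(x) log₂(Q(x)/P(x))

Computing term by term:
  Q(1)·log₂(Q(1)/P(1)) = (1/8)·log₂((1/8)/(1/8)) = 0.00000
  Q(2)·log₂(Q(2)/P(2)) = (1/24)·log₂((1/24)/(5/24)) = -0.09675
  Q(3)·log₂(Q(3)/P(3)) = (13/24)·log₂((13/24)/(1/12)) = 1.46274
  Q(4)·log₂(Q(4)/P(4)) = (7/24)·log₂((7/24)/(7/12)) = -0.29167

D_KL(Q||P) = 0.00000 - 0.09675 + 1.46274 - 0.29167 = 1.07432 ≈ 1.0743 bits

These are NOT equal (difference: 0.2323 bits). KL divergence is asymmetric: D_KL(P||Q) ≠ D_KL(Q||P) in general.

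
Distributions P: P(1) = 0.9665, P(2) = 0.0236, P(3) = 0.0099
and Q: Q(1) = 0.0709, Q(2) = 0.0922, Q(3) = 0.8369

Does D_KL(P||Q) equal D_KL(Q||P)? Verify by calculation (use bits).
D_KL(P||Q) = 3.5329 bits, D_KL(Q||P) = 5.2714 bits. No — D_KL(P||Q) ≠ D_KL(Q||P) for this pair.

D_KL(P||Q) = Σ P(x) log₂(P(x)/Q(x))

Computing term by term:
  P(1)·log₂(P(1)/Q(1)) = 0.9665·log₂(0.9665/0.0709) = 3.64265
  P(2)·log₂(P(2)/Q(2)) = 0.0236·log₂(0.0236/0.0922) = -0.04640
  P(3)·log₂(P(3)/Q(3)) = 0.0099·log₂(0.0099/0.8369) = -0.06337

D_KL(P||Q) = 3.64265 - 0.04640 - 0.06337 = 3.53288 ≈ 3.5329 bits

D_KL(Q||P) = Σ Q(x) log₂(Q(x)/P(x))

Computing term by term:
  Q(1)·log₂(Q(1)/P(1)) = 0.0709·log₂(0.0709/0.9665) = -0.26722
  Q(2)·log₂(Q(2)/P(2)) = 0.0922·log₂(0.0922/0.0236) = 0.18126
  Q(3)·log₂(Q(3)/P(3)) = 0.8369·log₂(0.8369/0.0099) = 5.35740

D_KL(Q||P) = -0.26722 + 0.18126 + 5.35740 = 5.27144 ≈ 5.2714 bits

These are NOT equal (difference: 1.7385 bits). KL divergence is asymmetric: D_KL(P||Q) ≠ D_KL(Q||P) in general.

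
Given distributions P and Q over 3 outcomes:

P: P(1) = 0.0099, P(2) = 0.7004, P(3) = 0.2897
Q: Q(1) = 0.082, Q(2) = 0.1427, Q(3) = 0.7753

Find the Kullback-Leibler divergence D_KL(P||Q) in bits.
1.1659 bits

D_KL(P||Q) = Σ P(x) log₂(P(x)/Q(x))

Computing term by term:
  P(1)·log₂(P(1)/Q(1)) = 0.0099·log₂(0.0099/0.082) = -0.03020
  P(2)·log₂(P(2)/Q(2)) = 0.7004·log₂(0.7004/0.1427) = 1.60755
  P(3)·log₂(P(3)/Q(3)) = 0.2897·log₂(0.2897/0.7753) = -0.41143

D_KL(P||Q) = -0.03020 + 1.60755 - 0.41143 = 1.16592 ≈ 1.1659 bits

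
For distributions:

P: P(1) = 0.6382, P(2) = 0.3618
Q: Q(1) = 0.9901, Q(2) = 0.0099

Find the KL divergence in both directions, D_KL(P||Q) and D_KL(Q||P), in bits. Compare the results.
D_KL(P||Q) = 1.4740 bits, D_KL(Q||P) = 0.5759 bits. D_KL(P||Q) is larger than D_KL(Q||P) by 0.8981 bits; the two directions differ.

D_KL(P||Q) = Σ P(x) log₂(P(x)/Q(x))

Computing term by term:
  P(1)·log₂(P(1)/Q(1)) = 0.6382·log₂(0.6382/0.9901) = -0.40434
  P(2)·log₂(P(2)/Q(2)) = 0.3618·log₂(0.3618/0.0099) = 1.87833

D_KL(P||Q) = -0.40434 + 1.87833 = 1.47399 ≈ 1.4740 bits

D_KL(Q||P) = Σ Q(x) log₂(Q(x)/P(x))

Computing term by term:
  Q(1)·log₂(Q(1)/P(1)) = 0.9901·log₂(0.9901/0.6382) = 0.62729
  Q(2)·log₂(Q(2)/P(2)) = 0.0099·log₂(0.0099/0.3618) = -0.05140

D_KL(Q||P) = 0.62729 - 0.05140 = 0.57589 ≈ 0.5759 bits

These are NOT equal (difference: 0.8981 bits). KL divergence is asymmetric: D_KL(P||Q) ≠ D_KL(Q||P) in general.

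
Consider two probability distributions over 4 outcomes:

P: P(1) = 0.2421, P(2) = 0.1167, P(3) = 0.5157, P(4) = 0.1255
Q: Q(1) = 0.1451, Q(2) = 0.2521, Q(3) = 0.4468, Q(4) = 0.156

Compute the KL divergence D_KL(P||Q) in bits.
0.1164 bits

D_KL(P||Q) = Σ P(x) log₂(P(x)/Q(x))

Computing term by term:
  P(1)·log₂(P(1)/Q(1)) = 0.2421·log₂(0.2421/0.1451) = 0.17880
  P(2)·log₂(P(2)/Q(2)) = 0.1167·log₂(0.1167/0.2521) = -0.12968
  P(3)·log₂(P(3)/Q(3)) = 0.5157·log₂(0.5157/0.4468) = 0.10670
  P(4)·log₂(P(4)/Q(4)) = 0.1255·log₂(0.1255/0.156) = -0.03939

D_KL(P||Q) = 0.17880 - 0.12968 + 0.10670 - 0.03939 = 0.11643 ≈ 0.1164 bits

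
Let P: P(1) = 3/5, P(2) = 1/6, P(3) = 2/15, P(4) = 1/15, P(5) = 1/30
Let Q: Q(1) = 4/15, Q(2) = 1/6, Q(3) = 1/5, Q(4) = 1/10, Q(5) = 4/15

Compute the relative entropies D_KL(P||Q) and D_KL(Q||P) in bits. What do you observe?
D_KL(P||Q) = 0.4850 bits, D_KL(Q||P) = 0.6635 bits. The two directions give different values (D_KL(Q||P) exceeds D_KL(P||Q) by 0.1785 bits): KL divergence is asymmetric.

D_KL(P||Q) = Σ P(x) log₂(P(x)/Q(x))

Computing term by term:
  P(1)·log₂(P(1)/Q(1)) = (3/5)·log₂((3/5)/(4/15)) = 0.70196
  P(2)·log₂(P(2)/Q(2)) = (1/6)·log₂((1/6)/(1/6)) = 0.00000
  P(3)·log₂(P(3)/Q(3)) = (2/15)·log₂((2/15)/(1/5)) = -0.07800
  P(4)·log₂(P(4)/Q(4)) = (1/15)·log₂((1/15)/(1/10)) = -0.03900
  P(5)·log₂(P(5)/Q(5)) = (1/30)·log₂((1/30)/(4/15)) = -0.10000

D_KL(P||Q) = 0.70196 + 0.00000 - 0.07800 - 0.03900 - 0.10000 = 0.48496 ≈ 0.4850 bits

D_KL(Q||P) = Σ Q(x) log₂(Q(x)/P(x))

Computing term by term:
  Q(1)·log₂(Q(1)/P(1)) = (4/15)·log₂((4/15)/(3/5)) = -0.31198
  Q(2)·log₂(Q(2)/P(2)) = (1/6)·log₂((1/6)/(1/6)) = 0.00000
  Q(3)·log₂(Q(3)/P(3)) = (1/5)·log₂((1/5)/(2/15)) = 0.11699
  Q(4)·log₂(Q(4)/P(4)) = (1/10)·log₂((1/10)/(1/15)) = 0.05850
  Q(5)·log₂(Q(5)/P(5)) = (4/15)·log₂((4/15)/(1/30)) = 0.80000

D_KL(Q||P) = -0.31198 + 0.00000 + 0.11699 + 0.05850 + 0.80000 = 0.66351 ≈ 0.6635 bits

These are NOT equal (difference: 0.1785 bits). KL divergence is asymmetric: D_KL(P||Q) ≠ D_KL(Q||P) in general.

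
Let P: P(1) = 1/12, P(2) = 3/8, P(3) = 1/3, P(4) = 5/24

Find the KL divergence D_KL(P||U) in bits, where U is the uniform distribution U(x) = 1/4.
0.1708 bits

U(i) = 1/4 for all i

D_KL(P||U) = Σ P(x) log₂(P(x) / (1/4))
           = Σ P(x) log₂(P(x)) + log₂(4)
           = log₂(4) - H(P)

H(P) = -Σ P(x) log₂(P(x)):
  -P(1)·log₂(P(1)) = -(1/12)·log₂(1/12) = 0.29875
  -P(2)·log₂(P(2)) = -(3/8)·log₂(3/8) = 0.53064
  -P(3)·log₂(P(3)) = -(1/3)·log₂(1/3) = 0.52832
  -P(4)·log₂(P(4)) = -(5/24)·log₂(5/24) = 0.47147
H(P) = 0.29875 + 0.53064 + 0.52832 + 0.47147 = 1.82918 bits

log₂(4) = 2.00000 bits

D_KL(P||U) = 2.00000 - 1.82918 = 0.17082 ≈ 0.1708 bits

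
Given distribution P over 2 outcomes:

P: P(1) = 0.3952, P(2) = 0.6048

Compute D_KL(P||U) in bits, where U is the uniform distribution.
0.0319 bits

U(i) = 1/2 for all i

D_KL(P||U) = Σ P(x) log₂(P(x) / (1/2))
           = Σ P(x) log₂(P(x)) + log₂(2)
           = log₂(2) - H(P)

H(P) = -Σ P(x) log₂(P(x)):
  -P(1)·log₂(P(1)) = -(0.3952)·log₂(0.3952) = 0.52931
  -P(2)·log₂(P(2)) = -(0.6048)·log₂(0.6048) = 0.43876
H(P) = 0.52931 + 0.43876 = 0.96807 bits

log₂(2) = 1.00000 bits

D_KL(P||U) = 1.00000 - 0.96807 = 0.03193 ≈ 0.0319 bits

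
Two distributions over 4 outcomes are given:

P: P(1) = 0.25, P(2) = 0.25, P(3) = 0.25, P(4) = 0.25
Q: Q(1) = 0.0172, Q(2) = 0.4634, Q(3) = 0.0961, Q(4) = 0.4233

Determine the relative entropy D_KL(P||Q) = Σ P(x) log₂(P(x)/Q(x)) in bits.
0.8977 bits

D_KL(P||Q) = Σ P(x) log₂(P(x)/Q(x))

Computing term by term:
  P(1)·log₂(P(1)/Q(1)) = 0.25·log₂(0.25/0.0172) = 0.96536
  P(2)·log₂(P(2)/Q(2)) = 0.25·log₂(0.25/0.4634) = -0.22258
  P(3)·log₂(P(3)/Q(3)) = 0.25·log₂(0.25/0.0961) = 0.34483
  P(4)·log₂(P(4)/Q(4)) = 0.25·log₂(0.25/0.4233) = -0.18994

D_KL(P||Q) = 0.96536 - 0.22258 + 0.34483 - 0.18994 = 0.89767 ≈ 0.8977 bits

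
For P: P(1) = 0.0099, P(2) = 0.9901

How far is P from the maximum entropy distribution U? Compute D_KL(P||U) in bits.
0.9199 bits

U(i) = 1/2 for all i

D_KL(P||U) = Σ P(x) log₂(P(x) / (1/2))
           = Σ P(x) log₂(P(x)) + log₂(2)
           = log₂(2) - H(P)

H(P) = -Σ P(x) log₂(P(x)):
  -P(1)·log₂(P(1)) = -(0.0099)·log₂(0.0099) = 0.06592
  -P(2)·log₂(P(2)) = -(0.9901)·log₂(0.9901) = 0.01421
H(P) = 0.06592 + 0.01421 = 0.08013 bits

log₂(2) = 1.00000 bits

D_KL(P||U) = 1.00000 - 0.08013 = 0.91987 ≈ 0.9199 bits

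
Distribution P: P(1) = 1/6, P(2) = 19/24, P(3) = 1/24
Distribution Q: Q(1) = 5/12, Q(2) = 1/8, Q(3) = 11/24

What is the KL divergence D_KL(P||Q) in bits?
1.7437 bits

D_KL(P||Q) = Σ P(x) log₂(P(x)/Q(x))

Computing term by term:
  P(1)·log₂(P(1)/Q(1)) = (1/6)·log₂((1/6)/(5/12)) = -0.22032
  P(2)·log₂(P(2)/Q(2)) = (19/24)·log₂((19/24)/(1/8)) = 2.10818
  P(3)·log₂(P(3)/Q(3)) = (1/24)·log₂((1/24)/(11/24)) = -0.14414

D_KL(P||Q) = -0.22032 + 2.10818 - 0.14414 = 1.74372 ≈ 1.7437 bits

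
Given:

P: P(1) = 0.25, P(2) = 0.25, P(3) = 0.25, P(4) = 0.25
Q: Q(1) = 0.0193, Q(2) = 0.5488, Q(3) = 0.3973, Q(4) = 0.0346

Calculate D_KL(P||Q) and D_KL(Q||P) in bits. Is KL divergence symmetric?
D_KL(P||Q) = 1.1864 bits, D_KL(Q||P) = 0.7180 bits. No, KL divergence is not symmetric.

D_KL(P||Q) = Σ P(x) log₂(P(x)/Q(x))

Computing term by term:
  P(1)·log₂(P(1)/Q(1)) = 0.25·log₂(0.25/0.0193) = 0.92381
  P(2)·log₂(P(2)/Q(2)) = 0.25·log₂(0.25/0.5488) = -0.28359
  P(3)·log₂(P(3)/Q(3)) = 0.25·log₂(0.25/0.3973) = -0.16708
  P(4)·log₂(P(4)/Q(4)) = 0.25·log₂(0.25/0.0346) = 0.71327

D_KL(P||Q) = 0.92381 - 0.28359 - 0.16708 + 0.71327 = 1.18641 ≈ 1.1864 bits

D_KL(Q||P) = Σ Q(x) log₂(Q(x)/P(x))

Computing term by term:
  Q(1)·log₂(Q(1)/P(1)) = 0.0193·log₂(0.0193/0.25) = -0.07132
  Q(2)·log₂(Q(2)/P(2)) = 0.5488·log₂(0.5488/0.25) = 0.62253
  Q(3)·log₂(Q(3)/P(3)) = 0.3973·log₂(0.3973/0.25) = 0.26552
  Q(4)·log₂(Q(4)/P(4)) = 0.0346·log₂(0.0346/0.25) = -0.09872

D_KL(Q||P) = -0.07132 + 0.62253 + 0.26552 - 0.09872 = 0.71801 ≈ 0.7180 bits

These are NOT equal (difference: 0.4684 bits). KL divergence is asymmetric: D_KL(P||Q) ≠ D_KL(Q||P) in general.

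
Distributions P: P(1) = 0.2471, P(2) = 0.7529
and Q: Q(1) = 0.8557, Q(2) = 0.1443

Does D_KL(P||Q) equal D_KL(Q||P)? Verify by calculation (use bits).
D_KL(P||Q) = 1.3516 bits, D_KL(Q||P) = 1.1895 bits. No — D_KL(P||Q) ≠ D_KL(Q||P) for this pair.

D_KL(P||Q) = Σ P(x) log₂(P(x)/Q(x))

Computing term by term:
  P(1)·log₂(P(1)/Q(1)) = 0.2471·log₂(0.2471/0.8557) = -0.44281
  P(2)·log₂(P(2)/Q(2)) = 0.7529·log₂(0.7529/0.1443) = 1.79445

D_KL(P||Q) = -0.44281 + 1.79445 = 1.35164 ≈ 1.3516 bits

D_KL(Q||P) = Σ Q(x) log₂(Q(x)/P(x))

Computing term by term:
  Q(1)·log₂(Q(1)/P(1)) = 0.8557·log₂(0.8557/0.2471) = 1.53342
  Q(2)·log₂(Q(2)/P(2)) = 0.1443·log₂(0.1443/0.7529) = -0.34392

D_KL(Q||P) = 1.53342 - 0.34392 = 1.18950 ≈ 1.1895 bits

These are NOT equal (difference: 0.1621 bits). KL divergence is asymmetric: D_KL(P||Q) ≠ D_KL(Q||P) in general.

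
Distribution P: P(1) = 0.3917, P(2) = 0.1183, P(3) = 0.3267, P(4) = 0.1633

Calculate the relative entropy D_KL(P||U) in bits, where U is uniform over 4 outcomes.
0.1518 bits

U(i) = 1/4 for all i

D_KL(P||U) = Σ P(x) log₂(P(x) / (1/4))
           = Σ P(x) log₂(P(x)) + log₂(4)
           = log₂(4) - H(P)

H(P) = -Σ P(x) log₂(P(x)):
  -P(1)·log₂(P(1)) = -(0.3917)·log₂(0.3917) = 0.52965
  -P(2)·log₂(P(2)) = -(0.1183)·log₂(0.1183) = 0.36430
  -P(3)·log₂(P(3)) = -(0.3267)·log₂(0.3267) = 0.52728
  -P(4)·log₂(P(4)) = -(0.1633)·log₂(0.1633) = 0.42693
H(P) = 0.52965 + 0.36430 + 0.52728 + 0.42693 = 1.84816 bits

log₂(4) = 2.00000 bits

D_KL(P||U) = 2.00000 - 1.84816 = 0.15184 ≈ 0.1518 bits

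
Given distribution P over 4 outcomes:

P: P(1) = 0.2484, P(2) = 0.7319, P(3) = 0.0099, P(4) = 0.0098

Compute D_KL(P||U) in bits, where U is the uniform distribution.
1.0400 bits

U(i) = 1/4 for all i

D_KL(P||U) = Σ P(x) log₂(P(x) / (1/4))
           = Σ P(x) log₂(P(x)) + log₂(4)
           = log₂(4) - H(P)

H(P) = -Σ P(x) log₂(P(x)):
  -P(1)·log₂(P(1)) = -(0.2484)·log₂(0.2484) = 0.49910
  -P(2)·log₂(P(2)) = -(0.7319)·log₂(0.7319) = 0.32956
  -P(3)·log₂(P(3)) = -(0.0099)·log₂(0.0099) = 0.06592
  -P(4)·log₂(P(4)) = -(0.0098)·log₂(0.0098) = 0.06540
H(P) = 0.49910 + 0.32956 + 0.06592 + 0.06540 = 0.95998 bits

log₂(4) = 2.00000 bits

D_KL(P||U) = 2.00000 - 0.95998 = 1.04002 ≈ 1.0400 bits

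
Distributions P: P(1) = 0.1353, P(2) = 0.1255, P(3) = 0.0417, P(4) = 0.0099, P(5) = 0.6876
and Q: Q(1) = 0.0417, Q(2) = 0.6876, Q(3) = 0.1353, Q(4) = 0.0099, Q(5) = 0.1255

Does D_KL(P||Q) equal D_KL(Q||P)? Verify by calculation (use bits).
D_KL(P||Q) = 1.5383 bits, D_KL(Q||P) = 1.5383 bits. Yes — for this pair D_KL(P||Q) = D_KL(Q||P).

D_KL(P||Q) = Σ P(x) log₂(P(x)/Q(x))

Computing term by term:
  P(1)·log₂(P(1)/Q(1)) = 0.1353·log₂(0.1353/0.0417) = 0.22975
  P(2)·log₂(P(2)/Q(2)) = 0.1255·log₂(0.1255/0.6876) = -0.30796
  P(3)·log₂(P(3)/Q(3)) = 0.0417·log₂(0.0417/0.1353) = -0.07081
  P(4)·log₂(P(4)/Q(4)) = 0.0099·log₂(0.0099/0.0099) = 0.00000
  P(5)·log₂(P(5)/Q(5)) = 0.6876·log₂(0.6876/0.1255) = 1.68729

D_KL(P||Q) = 0.22975 - 0.30796 - 0.07081 + 0.00000 + 1.68729 = 1.53827 ≈ 1.5383 bits

D_KL(Q||P) = Σ Q(x) log₂(Q(x)/P(x))

Computing term by term:
  Q(1)·log₂(Q(1)/P(1)) = 0.0417·log₂(0.0417/0.1353) = -0.07081
  Q(2)·log₂(Q(2)/P(2)) = 0.6876·log₂(0.6876/0.1255) = 1.68729
  Q(3)·log₂(Q(3)/P(3)) = 0.1353·log₂(0.1353/0.0417) = 0.22975
  Q(4)·log₂(Q(4)/P(4)) = 0.0099·log₂(0.0099/0.0099) = 0.00000
  Q(5)·log₂(Q(5)/P(5)) = 0.1255·log₂(0.1255/0.6876) = -0.30796

D_KL(Q||P) = -0.07081 + 1.68729 + 0.22975 + 0.00000 - 0.30796 = 1.53827 ≈ 1.5383 bits

These ARE equal here. Q is P with outcomes relabeled (Q(1) = P(3), Q(2) = P(5), Q(3) = P(1), Q(5) = P(2)) by a relabeling that is its own inverse, so the two sums contain exactly the same terms in a different order. This is a special case — KL divergence is not symmetric in general: D_KL(P||Q) ≠ D_KL(Q||P) for most P, Q.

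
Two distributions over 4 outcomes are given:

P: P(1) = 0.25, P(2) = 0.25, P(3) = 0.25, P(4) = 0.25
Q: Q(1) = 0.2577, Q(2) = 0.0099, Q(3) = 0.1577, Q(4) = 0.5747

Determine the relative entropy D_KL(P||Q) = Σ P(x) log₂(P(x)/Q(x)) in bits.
1.0196 bits

D_KL(P||Q) = Σ P(x) log₂(P(x)/Q(x))

Computing term by term:
  P(1)·log₂(P(1)/Q(1)) = 0.25·log₂(0.25/0.2577) = -0.01094
  P(2)·log₂(P(2)/Q(2)) = 0.25·log₂(0.25/0.0099) = 1.16459
  P(3)·log₂(P(3)/Q(3)) = 0.25·log₂(0.25/0.1577) = 0.16619
  P(4)·log₂(P(4)/Q(4)) = 0.25·log₂(0.25/0.5747) = -0.30022

D_KL(P||Q) = -0.01094 + 1.16459 + 0.16619 - 0.30022 = 1.01962 ≈ 1.0196 bits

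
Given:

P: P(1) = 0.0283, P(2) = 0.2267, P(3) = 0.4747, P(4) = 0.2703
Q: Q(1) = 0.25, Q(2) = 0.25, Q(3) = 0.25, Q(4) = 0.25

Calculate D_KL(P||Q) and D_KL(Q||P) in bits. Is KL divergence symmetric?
D_KL(P||Q) = 0.3486 bits, D_KL(Q||P) = 0.5616 bits. No, KL divergence is not symmetric.

D_KL(P||Q) = Σ P(x) log₂(P(x)/Q(x))

Computing term by term:
  P(1)·log₂(P(1)/Q(1)) = 0.0283·log₂(0.0283/0.25) = -0.08895
  P(2)·log₂(P(2)/Q(2)) = 0.2267·log₂(0.2267/0.25) = -0.03200
  P(3)·log₂(P(3)/Q(3)) = 0.4747·log₂(0.4747/0.25) = 0.43914
  P(4)·log₂(P(4)/Q(4)) = 0.2703·log₂(0.2703/0.25) = 0.03044

D_KL(P||Q) = -0.08895 - 0.03200 + 0.43914 + 0.03044 = 0.34863 ≈ 0.3486 bits

D_KL(Q||P) = Σ Q(x) log₂(Q(x)/P(x))

Computing term by term:
  Q(1)·log₂(Q(1)/P(1)) = 0.25·log₂(0.25/0.0283) = 0.78576
  Q(2)·log₂(Q(2)/P(2)) = 0.25·log₂(0.25/0.2267) = 0.03529
  Q(3)·log₂(Q(3)/P(3)) = 0.25·log₂(0.25/0.4747) = -0.23127
  Q(4)·log₂(Q(4)/P(4)) = 0.25·log₂(0.25/0.2703) = -0.02816

D_KL(Q||P) = 0.78576 + 0.03529 - 0.23127 - 0.02816 = 0.56162 ≈ 0.5616 bits

These are NOT equal (difference: 0.2130 bits). KL divergence is asymmetric: D_KL(P||Q) ≠ D_KL(Q||P) in general.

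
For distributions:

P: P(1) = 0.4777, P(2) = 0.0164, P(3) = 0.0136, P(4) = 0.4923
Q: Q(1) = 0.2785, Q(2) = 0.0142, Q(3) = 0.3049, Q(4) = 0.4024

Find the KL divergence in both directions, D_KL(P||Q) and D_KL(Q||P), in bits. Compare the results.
D_KL(P||Q) = 0.4575 bits, D_KL(Q||P) = 1.0312 bits. D_KL(Q||P) is larger than D_KL(P||Q) by 0.5737 bits; the two directions differ.

D_KL(P||Q) = Σ P(x) log₂(P(x)/Q(x))

Computing term by term:
  P(1)·log₂(P(1)/Q(1)) = 0.4777·log₂(0.4777/0.2785) = 0.37185
  P(2)·log₂(P(2)/Q(2)) = 0.0164·log₂(0.0164/0.0142) = 0.00341
  P(3)·log₂(P(3)/Q(3)) = 0.0136·log₂(0.0136/0.3049) = -0.06102
  P(4)·log₂(P(4)/Q(4)) = 0.4923·log₂(0.4923/0.4024) = 0.14321

D_KL(P||Q) = 0.37185 + 0.00341 - 0.06102 + 0.14321 = 0.45745 ≈ 0.4575 bits

D_KL(Q||P) = Σ Q(x) log₂(Q(x)/P(x))

Computing term by term:
  Q(1)·log₂(Q(1)/P(1)) = 0.2785·log₂(0.2785/0.4777) = -0.21679
  Q(2)·log₂(Q(2)/P(2)) = 0.0142·log₂(0.0142/0.0164) = -0.00295
  Q(3)·log₂(Q(3)/P(3)) = 0.3049·log₂(0.3049/0.0136) = 1.36798
  Q(4)·log₂(Q(4)/P(4)) = 0.4024·log₂(0.4024/0.4923) = -0.11706

D_KL(Q||P) = -0.21679 - 0.00295 + 1.36798 - 0.11706 = 1.03118 ≈ 1.0312 bits

These are NOT equal (difference: 0.5737 bits). KL divergence is asymmetric: D_KL(P||Q) ≠ D_KL(Q||P) in general.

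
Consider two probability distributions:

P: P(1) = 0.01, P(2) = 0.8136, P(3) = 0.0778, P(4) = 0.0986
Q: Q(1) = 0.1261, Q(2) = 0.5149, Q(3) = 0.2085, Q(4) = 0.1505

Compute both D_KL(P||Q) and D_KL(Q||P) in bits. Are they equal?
D_KL(P||Q) = 0.3296 bits, D_KL(Q||P) = 0.5096 bits. No, they are not equal.

D_KL(P||Q) = Σ P(x) log₂(P(x)/Q(x))

Computing term by term:
  P(1)·log₂(P(1)/Q(1)) = 0.01·log₂(0.01/0.1261) = -0.03656
  P(2)·log₂(P(2)/Q(2)) = 0.8136·log₂(0.8136/0.5149) = 0.53700
  P(3)·log₂(P(3)/Q(3)) = 0.0778·log₂(0.0778/0.2085) = -0.11065
  P(4)·log₂(P(4)/Q(4)) = 0.0986·log₂(0.0986/0.1505) = -0.06016

D_KL(P||Q) = -0.03656 + 0.53700 - 0.11065 - 0.06016 = 0.32963 ≈ 0.3296 bits

D_KL(Q||P) = Σ Q(x) log₂(Q(x)/P(x))

Computing term by term:
  Q(1)·log₂(Q(1)/P(1)) = 0.1261·log₂(0.1261/0.01) = 0.46108
  Q(2)·log₂(Q(2)/P(2)) = 0.5149·log₂(0.5149/0.8136) = -0.33985
  Q(3)·log₂(Q(3)/P(3)) = 0.2085·log₂(0.2085/0.0778) = 0.29653
  Q(4)·log₂(Q(4)/P(4)) = 0.1505·log₂(0.1505/0.0986) = 0.09182

D_KL(Q||P) = 0.46108 - 0.33985 + 0.29653 + 0.09182 = 0.50958 ≈ 0.5096 bits

These are NOT equal (difference: 0.1800 bits). KL divergence is asymmetric: D_KL(P||Q) ≠ D_KL(Q||P) in general.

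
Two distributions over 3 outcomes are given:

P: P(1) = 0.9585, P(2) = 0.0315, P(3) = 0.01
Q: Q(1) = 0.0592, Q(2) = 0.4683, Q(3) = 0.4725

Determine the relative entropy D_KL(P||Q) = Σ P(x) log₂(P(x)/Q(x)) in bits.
3.6721 bits

D_KL(P||Q) = Σ P(x) log₂(P(x)/Q(x))

Computing term by term:
  P(1)·log₂(P(1)/Q(1)) = 0.9585·log₂(0.9585/0.0592) = 3.85040
  P(2)·log₂(P(2)/Q(2)) = 0.0315·log₂(0.0315/0.4683) = -0.12266
  P(3)·log₂(P(3)/Q(3)) = 0.01·log₂(0.01/0.4725) = -0.05562

D_KL(P||Q) = 3.85040 - 0.12266 - 0.05562 = 3.67212 ≈ 3.6721 bits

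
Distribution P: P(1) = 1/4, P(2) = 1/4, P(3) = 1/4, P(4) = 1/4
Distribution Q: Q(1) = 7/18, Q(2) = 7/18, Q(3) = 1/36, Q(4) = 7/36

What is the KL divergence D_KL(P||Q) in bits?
0.5644 bits

D_KL(P||Q) = Σ P(x) log₂(P(x)/Q(x))

Computing term by term:
  P(1)·log₂(P(1)/Q(1)) = (1/4)·log₂((1/4)/(7/18)) = -0.15936
  P(2)·log₂(P(2)/Q(2)) = (1/4)·log₂((1/4)/(7/18)) = -0.15936
  P(3)·log₂(P(3)/Q(3)) = (1/4)·log₂((1/4)/(1/36)) = 0.79248
  P(4)·log₂(P(4)/Q(4)) = (1/4)·log₂((1/4)/(7/36)) = 0.09064

D_KL(P||Q) = -0.15936 - 0.15936 + 0.79248 + 0.09064 = 0.56440 ≈ 0.5644 bits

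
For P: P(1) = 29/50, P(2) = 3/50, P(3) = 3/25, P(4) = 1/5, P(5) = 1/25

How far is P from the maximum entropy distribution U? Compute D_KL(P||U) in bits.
0.6054 bits

U(i) = 1/5 for all i

D_KL(P||U) = Σ P(x) log₂(P(x) / (1/5))
           = Σ P(x) log₂(P(x)) + log₂(5)
           = log₂(5) - H(P)

H(P) = -Σ P(x) log₂(P(x)):
  -P(1)·log₂(P(1)) = -(29/50)·log₂(29/50) = 0.45581
  -P(2)·log₂(P(2)) = -(3/50)·log₂(3/50) = 0.24353
  -P(3)·log₂(P(3)) = -(3/25)·log₂(3/25) = 0.36707
  -P(4)·log₂(P(4)) = -(1/5)·log₂(1/5) = 0.46439
  -P(5)·log₂(P(5)) = -(1/25)·log₂(1/25) = 0.18575
H(P) = 0.45581 + 0.24353 + 0.36707 + 0.46439 + 0.18575 = 1.71655 bits

log₂(5) = 2.32193 bits

D_KL(P||U) = 2.32193 - 1.71655 = 0.60538 ≈ 0.6054 bits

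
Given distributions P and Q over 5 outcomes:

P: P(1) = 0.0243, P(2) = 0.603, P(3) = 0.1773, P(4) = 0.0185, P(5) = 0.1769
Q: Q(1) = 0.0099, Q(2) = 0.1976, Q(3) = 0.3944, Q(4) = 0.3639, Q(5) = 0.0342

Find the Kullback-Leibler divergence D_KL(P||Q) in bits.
1.1374 bits

D_KL(P||Q) = Σ P(x) log₂(P(x)/Q(x))

Computing term by term:
  P(1)·log₂(P(1)/Q(1)) = 0.0243·log₂(0.0243/0.0099) = 0.03148
  P(2)·log₂(P(2)/Q(2)) = 0.603·log₂(0.603/0.1976) = 0.97057
  P(3)·log₂(P(3)/Q(3)) = 0.1773·log₂(0.1773/0.3944) = -0.20451
  P(4)·log₂(P(4)/Q(4)) = 0.0185·log₂(0.0185/0.3639) = -0.07951
  P(5)·log₂(P(5)/Q(5)) = 0.1769·log₂(0.1769/0.0342) = 0.41941

D_KL(P||Q) = 0.03148 + 0.97057 - 0.20451 - 0.07951 + 0.41941 = 1.13744 ≈ 1.1374 bits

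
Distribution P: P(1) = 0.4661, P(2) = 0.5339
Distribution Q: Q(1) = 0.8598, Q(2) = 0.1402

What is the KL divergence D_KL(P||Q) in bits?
0.6182 bits

D_KL(P||Q) = Σ P(x) log₂(P(x)/Q(x))

Computing term by term:
  P(1)·log₂(P(1)/Q(1)) = 0.4661·log₂(0.4661/0.8598) = -0.41173
  P(2)·log₂(P(2)/Q(2)) = 0.5339·log₂(0.5339/0.1402) = 1.02994

D_KL(P||Q) = -0.41173 + 1.02994 = 0.61821 ≈ 0.6182 bits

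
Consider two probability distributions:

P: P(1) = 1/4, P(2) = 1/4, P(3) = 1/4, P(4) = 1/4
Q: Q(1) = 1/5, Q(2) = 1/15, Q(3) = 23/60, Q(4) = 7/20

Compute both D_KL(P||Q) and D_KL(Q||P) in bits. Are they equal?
D_KL(P||Q) = 0.2817 bits, D_KL(Q||P) = 0.2148 bits. No, they are not equal.

D_KL(P||Q) = Σ P(x) log₂(P(x)/Q(x))

Computing term by term:
  P(1)·log₂(P(1)/Q(1)) = (1/4)·log₂((1/4)/(1/5)) = 0.08048
  P(2)·log₂(P(2)/Q(2)) = (1/4)·log₂((1/4)/(1/15)) = 0.47672
  P(3)·log₂(P(3)/Q(3)) = (1/4)·log₂((1/4)/(23/60)) = -0.15417
  P(4)·log₂(P(4)/Q(4)) = (1/4)·log₂((1/4)/(7/20)) = -0.12136

D_KL(P||Q) = 0.08048 + 0.47672 - 0.15417 - 0.12136 = 0.28167 ≈ 0.2817 bits

D_KL(Q||P) = Σ Q(x) log₂(Q(x)/P(x))

Computing term by term:
  Q(1)·log₂(Q(1)/P(1)) = (1/5)·log₂((1/5)/(1/4)) = -0.06439
  Q(2)·log₂(Q(2)/P(2)) = (1/15)·log₂((1/15)/(1/4)) = -0.12713
  Q(3)·log₂(Q(3)/P(3)) = (23/60)·log₂((23/60)/(1/4)) = 0.23639
  Q(4)·log₂(Q(4)/P(4)) = (7/20)·log₂((7/20)/(1/4)) = 0.16990

D_KL(Q||P) = -0.06439 - 0.12713 + 0.23639 + 0.16990 = 0.21477 ≈ 0.2148 bits

These are NOT equal (difference: 0.0669 bits). KL divergence is asymmetric: D_KL(P||Q) ≠ D_KL(Q||P) in general.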